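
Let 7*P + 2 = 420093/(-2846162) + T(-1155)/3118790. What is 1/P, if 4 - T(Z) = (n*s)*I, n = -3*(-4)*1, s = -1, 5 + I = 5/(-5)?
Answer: -31068035543930/9531769277223 ≈ -3.2594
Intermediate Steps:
I = -6 (I = -5 + 5/(-5) = -5 + 5*(-⅕) = -5 - 1 = -6)
n = 12 (n = 12*1 = 12)
T(Z) = -68 (T(Z) = 4 - 12*(-1)*(-6) = 4 - (-12)*(-6) = 4 - 1*72 = 4 - 72 = -68)
P = -9531769277223/31068035543930 (P = -2/7 + (420093/(-2846162) - 68/3118790)/7 = -2/7 + (420093*(-1/2846162) - 68*1/3118790)/7 = -2/7 + (-420093/2846162 - 34/1559395)/7 = -2/7 + (⅐)*(-655187693243/4438290791990) = -2/7 - 655187693243/31068035543930 = -9531769277223/31068035543930 ≈ -0.30680)
1/P = 1/(-9531769277223/31068035543930) = -31068035543930/9531769277223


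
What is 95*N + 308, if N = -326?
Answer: -30662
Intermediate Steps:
95*N + 308 = 95*(-326) + 308 = -30970 + 308 = -30662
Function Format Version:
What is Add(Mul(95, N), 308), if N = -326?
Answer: -30662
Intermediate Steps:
Add(Mul(95, N), 308) = Add(Mul(95, -326), 308) = Add(-30970, 308) = -30662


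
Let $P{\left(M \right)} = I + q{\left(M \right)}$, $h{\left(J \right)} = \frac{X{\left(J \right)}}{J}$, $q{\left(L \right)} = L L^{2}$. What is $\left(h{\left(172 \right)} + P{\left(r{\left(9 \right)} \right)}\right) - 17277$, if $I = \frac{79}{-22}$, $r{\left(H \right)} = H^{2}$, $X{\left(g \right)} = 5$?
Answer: $\frac{972791549}{1892} \approx 5.1416 \cdot 10^{5}$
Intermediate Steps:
$q{\left(L \right)} = L^{3}$
$I = - \frac{79}{22}$ ($I = 79 \left(- \frac{1}{22}\right) = - \frac{79}{22} \approx -3.5909$)
$h{\left(J \right)} = \frac{5}{J}$
$P{\left(M \right)} = - \frac{79}{22} + M^{3}$
$\left(h{\left(172 \right)} + P{\left(r{\left(9 \right)} \right)}\right) - 17277 = \left(\frac{5}{172} - \left(\frac{79}{22} - \left(9^{2}\right)^{3}\right)\right) - 17277 = \left(5 \cdot \frac{1}{172} - \left(\frac{79}{22} - 81^{3}\right)\right) - 17277 = \left(\frac{5}{172} + \left(- \frac{79}{22} + 531441\right)\right) - 17277 = \left(\frac{5}{172} + \frac{11691623}{22}\right) - 17277 = \frac{1005479633}{1892} - 17277 = \frac{972791549}{1892}$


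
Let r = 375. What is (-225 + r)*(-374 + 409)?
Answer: 5250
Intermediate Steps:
(-225 + r)*(-374 + 409) = (-225 + 375)*(-374 + 409) = 150*35 = 5250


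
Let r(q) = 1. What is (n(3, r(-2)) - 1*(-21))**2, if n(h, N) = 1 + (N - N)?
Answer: 484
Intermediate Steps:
n(h, N) = 1 (n(h, N) = 1 + 0 = 1)
(n(3, r(-2)) - 1*(-21))**2 = (1 - 1*(-21))**2 = (1 + 21)**2 = 22**2 = 484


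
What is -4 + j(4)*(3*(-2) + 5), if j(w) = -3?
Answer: -1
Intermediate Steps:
-4 + j(4)*(3*(-2) + 5) = -4 - 3*(3*(-2) + 5) = -4 - 3*(-6 + 5) = -4 - 3*(-1) = -4 + 3 = -1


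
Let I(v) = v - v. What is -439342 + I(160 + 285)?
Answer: -439342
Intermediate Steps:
I(v) = 0
-439342 + I(160 + 285) = -439342 + 0 = -439342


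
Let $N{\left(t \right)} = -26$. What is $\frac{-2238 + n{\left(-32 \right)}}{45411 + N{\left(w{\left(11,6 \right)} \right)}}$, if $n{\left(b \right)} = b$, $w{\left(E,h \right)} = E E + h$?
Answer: $- \frac{454}{9077} \approx -0.050017$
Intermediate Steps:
$w{\left(E,h \right)} = h + E^{2}$ ($w{\left(E,h \right)} = E^{2} + h = h + E^{2}$)
$\frac{-2238 + n{\left(-32 \right)}}{45411 + N{\left(w{\left(11,6 \right)} \right)}} = \frac{-2238 - 32}{45411 - 26} = - \frac{2270}{45385} = \left(-2270\right) \frac{1}{45385} = - \frac{454}{9077}$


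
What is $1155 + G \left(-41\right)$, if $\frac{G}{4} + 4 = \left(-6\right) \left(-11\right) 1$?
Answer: $-9013$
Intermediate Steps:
$G = 248$ ($G = -16 + 4 \left(-6\right) \left(-11\right) 1 = -16 + 4 \cdot 66 \cdot 1 = -16 + 4 \cdot 66 = -16 + 264 = 248$)
$1155 + G \left(-41\right) = 1155 + 248 \left(-41\right) = 1155 - 10168 = -9013$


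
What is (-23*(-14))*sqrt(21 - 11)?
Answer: 322*sqrt(10) ≈ 1018.3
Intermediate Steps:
(-23*(-14))*sqrt(21 - 11) = 322*sqrt(10)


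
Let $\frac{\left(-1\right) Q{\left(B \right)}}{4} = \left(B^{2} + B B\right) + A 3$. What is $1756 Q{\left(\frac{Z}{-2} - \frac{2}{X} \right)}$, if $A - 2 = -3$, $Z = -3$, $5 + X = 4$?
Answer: $-151016$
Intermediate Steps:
$X = -1$ ($X = -5 + 4 = -1$)
$A = -1$ ($A = 2 - 3 = -1$)
$Q{\left(B \right)} = 12 - 8 B^{2}$ ($Q{\left(B \right)} = - 4 \left(\left(B^{2} + B B\right) - 3\right) = - 4 \left(\left(B^{2} + B^{2}\right) - 3\right) = - 4 \left(2 B^{2} - 3\right) = - 4 \left(-3 + 2 B^{2}\right) = 12 - 8 B^{2}$)
$1756 Q{\left(\frac{Z}{-2} - \frac{2}{X} \right)} = 1756 \left(12 - 8 \left(- \frac{3}{-2} - \frac{2}{-1}\right)^{2}\right) = 1756 \left(12 - 8 \left(\left(-3\right) \left(- \frac{1}{2}\right) - -2\right)^{2}\right) = 1756 \left(12 - 8 \left(\frac{3}{2} + 2\right)^{2}\right) = 1756 \left(12 - 8 \left(\frac{7}{2}\right)^{2}\right) = 1756 \left(12 - 98\right) = 1756 \left(-86\right) = -151016$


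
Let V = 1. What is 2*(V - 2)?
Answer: -2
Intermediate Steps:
2*(V - 2) = 2*(1 - 2) = 2*(-1) = -2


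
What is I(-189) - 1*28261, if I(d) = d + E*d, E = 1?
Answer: -28639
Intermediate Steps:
I(d) = 2*d (I(d) = d + 1*d = d + d = 2*d)
I(-189) - 1*28261 = 2*(-189) - 1*28261 = -378 - 28261 = -28639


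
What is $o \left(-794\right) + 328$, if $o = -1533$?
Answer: $1217530$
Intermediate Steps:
$o \left(-794\right) + 328 = \left(-1533\right) \left(-794\right) + 328 = 1217202 + 328 = 1217530$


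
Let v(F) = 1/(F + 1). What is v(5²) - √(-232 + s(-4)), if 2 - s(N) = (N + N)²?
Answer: 1/26 - 7*I*√6 ≈ 0.038462 - 17.146*I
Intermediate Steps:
s(N) = 2 - 4*N² (s(N) = 2 - (N + N)² = 2 - (2*N)² = 2 - 4*N²)
v(F) = 1/(1 + F)
v(5²) - √(-232 + s(-4)) = 1/(1 + 5²) - √(-232 + (2 - 4*(-4)²)) = 1/(1 + 25) - √(-232 + (2 - 4*16)) = 1/26 - √(-232 + (2 - 64)) = 1/26 - √(-232 - 62) = 1/26 - √(-294) = 1/26 - 7*I*√6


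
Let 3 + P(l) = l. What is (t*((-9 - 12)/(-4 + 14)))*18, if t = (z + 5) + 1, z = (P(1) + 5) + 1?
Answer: -378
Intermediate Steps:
P(l) = -3 + l
z = 4 (z = ((-3 + 1) + 5) + 1 = (-2 + 5) + 1 = 3 + 1 = 4)
t = 10 (t = (4 + 5) + 1 = 9 + 1 = 10)
(t*((-9 - 12)/(-4 + 14)))*18 = (10*((-9 - 12)/(-4 + 14)))*18 = (10*(-21/10))*18 = -21*18 = -378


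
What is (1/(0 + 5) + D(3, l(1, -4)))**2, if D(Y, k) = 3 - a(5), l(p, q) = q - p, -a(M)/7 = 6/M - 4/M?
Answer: 36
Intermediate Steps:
a(M) = -14/M (a(M) = -7*(6/M - 4/M) = -14/M)
D(Y, k) = 29/5 (D(Y, k) = 3 - (-14)/5 = 3 - 1*(-14/5) = 3 + 14/5 = 29/5)
(1/(0 + 5) + D(3, l(1, -4)))**2 = (1/(0 + 5) + 29/5)**2 = (1/5 + 29/5)**2 = 6**2 = 36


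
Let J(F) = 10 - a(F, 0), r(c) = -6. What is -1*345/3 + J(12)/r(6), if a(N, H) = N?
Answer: -344/3 ≈ -114.67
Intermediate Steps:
J(F) = 10 - F
-1*345/3 + J(12)/r(6) = -1*345/3 + (10 - 1*12)/(-6) = -345*⅓ + (10 - 12)*(-⅙) = -115 - 2*(-⅙) = -115 + ⅓ = -344/3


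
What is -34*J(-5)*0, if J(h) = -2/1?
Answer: 0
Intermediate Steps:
J(h) = -2 (J(h) = -2*1 = -2)
-34*J(-5)*0 = -34*(-2)*0 = 68*0 = 0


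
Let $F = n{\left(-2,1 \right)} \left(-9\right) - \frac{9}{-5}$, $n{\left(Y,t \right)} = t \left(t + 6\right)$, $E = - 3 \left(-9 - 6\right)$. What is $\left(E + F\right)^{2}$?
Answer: $\frac{6561}{25} \approx 262.44$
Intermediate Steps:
$E = 45$ ($E = \left(-3\right) \left(-15\right) = 45$)
$n{\left(Y,t \right)} = t \left(6 + t\right)$
$F = - \frac{306}{5}$ ($F = 1 \left(6 + 1\right) \left(-9\right) - \frac{9}{-5} = 1 \cdot 7 \left(-9\right) - - \frac{9}{5} = 7 \left(-9\right) + \frac{9}{5} = -63 + \frac{9}{5} = - \frac{306}{5} \approx -61.2$)
$\left(E + F\right)^{2} = \left(45 - \frac{306}{5}\right)^{2} = \left(- \frac{81}{5}\right)^{2} = \frac{6561}{25}$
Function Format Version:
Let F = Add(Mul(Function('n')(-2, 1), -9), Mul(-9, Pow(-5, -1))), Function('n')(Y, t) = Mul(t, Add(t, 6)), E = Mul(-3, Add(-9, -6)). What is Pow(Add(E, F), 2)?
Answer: Rational(6561, 25) ≈ 262.44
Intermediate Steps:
E = 45 (E = Mul(-3, -15) = 45)
Function('n')(Y, t) = Mul(t, Add(6, t))
F = Rational(-306, 5) (F = Add(Mul(Mul(1, Add(6, 1)), -9), Mul(-9, Pow(-5, -1))) = Add(Mul(Mul(1, 7), -9), Mul(-9, Rational(-1, 5))) = Add(Mul(7, -9), Rational(9, 5)) = Add(-63, Rational(9, 5)) = Rational(-306, 5) ≈ -61.200)
Pow(Add(E, F), 2) = Pow(Add(45, Rational(-306, 5)), 2) = Pow(Rational(-81, 5), 2) = Rational(6561, 25)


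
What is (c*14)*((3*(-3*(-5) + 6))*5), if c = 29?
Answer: 127890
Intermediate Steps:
(c*14)*((3*(-3*(-5) + 6))*5) = (29*14)*((3*(-3*(-5) + 6))*5) = 406*((3*(15 + 6))*5) = 406*((3*21)*5) = 406*(63*5) = 406*315 = 127890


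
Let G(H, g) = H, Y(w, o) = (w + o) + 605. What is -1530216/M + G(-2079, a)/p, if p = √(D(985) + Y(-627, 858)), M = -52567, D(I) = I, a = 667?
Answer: 1530216/52567 - 693*√1821/607 ≈ -19.609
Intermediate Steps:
Y(w, o) = 605 + o + w (Y(w, o) = (o + w) + 605 = 605 + o + w)
p = √1821 (p = √(985 + (605 + 858 - 627)) = √(985 + 836) = √1821 ≈ 42.673)
-1530216/M + G(-2079, a)/p = -1530216/(-52567) - 2079*√1821/1821 = -1530216*(-1/52567) - 693*√1821/607 = 1530216/52567 - 693*√1821/607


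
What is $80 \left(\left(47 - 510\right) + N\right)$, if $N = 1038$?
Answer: $46000$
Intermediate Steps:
$80 \left(\left(47 - 510\right) + N\right) = 80 \left(\left(47 - 510\right) + 1038\right) = 80 \left(-463 + 1038\right) = 80 \cdot 575 = 46000$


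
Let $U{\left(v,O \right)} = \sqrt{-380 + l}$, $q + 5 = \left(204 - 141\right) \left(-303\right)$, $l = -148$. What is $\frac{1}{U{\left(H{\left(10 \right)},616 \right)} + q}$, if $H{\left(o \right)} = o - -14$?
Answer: $- \frac{9547}{182290682} - \frac{i \sqrt{33}}{91145341} \approx -5.2372 \cdot 10^{-5} - 6.3026 \cdot 10^{-8} i$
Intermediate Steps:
$q = -19094$ ($q = -5 + \left(204 - 141\right) \left(-303\right) = -5 + 63 \left(-303\right) = -5 - 19089 = -19094$)
$H{\left(o \right)} = 14 + o$ ($H{\left(o \right)} = o + 14 = 14 + o$)
$U{\left(v,O \right)} = 4 i \sqrt{33}$ ($U{\left(v,O \right)} = \sqrt{-380 - 148} = \sqrt{-528} = 4 i \sqrt{33}$)
$\frac{1}{U{\left(H{\left(10 \right)},616 \right)} + q} = \frac{1}{4 i \sqrt{33} - 19094} = \frac{1}{-19094 + 4 i \sqrt{33}}$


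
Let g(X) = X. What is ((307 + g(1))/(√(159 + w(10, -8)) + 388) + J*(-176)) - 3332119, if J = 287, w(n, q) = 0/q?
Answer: -508696843431/150385 - 308*√159/150385 ≈ -3.3826e+6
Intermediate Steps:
w(n, q) = 0
((307 + g(1))/(√(159 + w(10, -8)) + 388) + J*(-176)) - 3332119 = ((307 + 1)/(√(159 + 0) + 388) + 287*(-176)) - 3332119 = (308/(√159 + 388) - 50512) - 3332119 = (308/(388 + √159) - 50512) - 3332119 = (-50512 + 308/(388 + √159)) - 3332119 = -3382631 + 308/(388 + √159)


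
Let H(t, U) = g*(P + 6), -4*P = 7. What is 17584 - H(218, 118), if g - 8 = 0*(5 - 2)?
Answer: 17550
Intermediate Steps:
P = -7/4 (P = -1/4*7 = -7/4 ≈ -1.7500)
g = 8 (g = 8 + 0*(5 - 2) = 8 + 0*3 = 8 + 0 = 8)
H(t, U) = 34 (H(t, U) = 8*(-7/4 + 6) = 8*(17/4) = 34)
17584 - H(218, 118) = 17584 - 1*34 = 17584 - 34 = 17550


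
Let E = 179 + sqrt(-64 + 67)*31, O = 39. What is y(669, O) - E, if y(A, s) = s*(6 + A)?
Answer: 26146 - 31*sqrt(3) ≈ 26092.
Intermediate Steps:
E = 179 + 31*sqrt(3) (E = 179 + sqrt(3)*31 = 179 + 31*sqrt(3) ≈ 232.69)
y(669, O) - E = 39*(6 + 669) - (179 + 31*sqrt(3)) = 39*675 + (-179 - 31*sqrt(3)) = 26325 + (-179 - 31*sqrt(3)) = 26146 - 31*sqrt(3)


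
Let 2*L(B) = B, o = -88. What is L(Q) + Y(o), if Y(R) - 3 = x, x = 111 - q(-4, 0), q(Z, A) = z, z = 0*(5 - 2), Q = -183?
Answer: 45/2 ≈ 22.500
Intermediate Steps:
z = 0 (z = 0*3 = 0)
L(B) = B/2
q(Z, A) = 0
x = 111 (x = 111 - 1*0 = 111 + 0 = 111)
Y(R) = 114 (Y(R) = 3 + 111 = 114)
L(Q) + Y(o) = (1/2)*(-183) + 114 = -183/2 + 114 = 45/2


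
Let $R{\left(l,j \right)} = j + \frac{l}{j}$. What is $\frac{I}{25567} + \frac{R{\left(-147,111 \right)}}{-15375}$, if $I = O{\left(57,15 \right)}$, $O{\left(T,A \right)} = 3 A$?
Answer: $- \frac{2112203}{393092625} \approx -0.0053733$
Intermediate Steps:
$I = 45$ ($I = 3 \cdot 15 = 45$)
$\frac{I}{25567} + \frac{R{\left(-147,111 \right)}}{-15375} = \frac{45}{25567} + \frac{111 - \frac{147}{111}}{-15375} = 45 \cdot \frac{1}{25567} + \left(111 - \frac{49}{37}\right) \left(- \frac{1}{15375}\right) = \frac{45}{25567} + \left(111 - \frac{49}{37}\right) \left(- \frac{1}{15375}\right) = \frac{45}{25567} + \frac{4058}{37} \left(- \frac{1}{15375}\right) = \frac{45}{25567} - \frac{4058}{568875} = - \frac{2112203}{393092625}$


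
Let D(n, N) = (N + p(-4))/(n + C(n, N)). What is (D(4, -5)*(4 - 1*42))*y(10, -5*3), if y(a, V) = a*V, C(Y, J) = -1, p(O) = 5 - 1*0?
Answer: 0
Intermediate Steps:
p(O) = 5 (p(O) = 5 + 0 = 5)
D(n, N) = (5 + N)/(-1 + n) (D(n, N) = (N + 5)/(n - 1) = (5 + N)/(-1 + n))
y(a, V) = V*a
(D(4, -5)*(4 - 1*42))*y(10, -5*3) = (((5 - 5)/(-1 + 4))*(4 - 1*42))*(-5*3*10) = ((0/3)*(4 - 42))*(-15*10) = (((⅓)*0)*(-38))*(-150) = (0*(-38))*(-150) = 0*(-150) = 0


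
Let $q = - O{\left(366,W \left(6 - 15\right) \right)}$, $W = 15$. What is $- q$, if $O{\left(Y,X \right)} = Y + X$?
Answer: $231$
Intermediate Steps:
$O{\left(Y,X \right)} = X + Y$
$q = -231$ ($q = - (15 \left(6 - 15\right) + 366) = - (15 \left(-9\right) + 366) = - (-135 + 366) = \left(-1\right) 231 = -231$)
$- q = \left(-1\right) \left(-231\right) = 231$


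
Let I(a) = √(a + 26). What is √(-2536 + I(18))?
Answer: √(-2536 + 2*√11) ≈ 50.293*I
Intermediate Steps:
I(a) = √(26 + a)
√(-2536 + I(18)) = √(-2536 + √(26 + 18)) = √(-2536 + √44) = √(-2536 + 2*√11)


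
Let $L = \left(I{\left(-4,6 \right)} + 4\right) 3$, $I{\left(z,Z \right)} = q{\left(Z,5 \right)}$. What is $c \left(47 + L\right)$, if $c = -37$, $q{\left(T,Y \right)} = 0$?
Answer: $-2183$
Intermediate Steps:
$I{\left(z,Z \right)} = 0$
$L = 12$ ($L = \left(0 + 4\right) 3 = 4 \cdot 3 = 12$)
$c \left(47 + L\right) = - 37 \left(47 + 12\right) = \left(-37\right) 59 = -2183$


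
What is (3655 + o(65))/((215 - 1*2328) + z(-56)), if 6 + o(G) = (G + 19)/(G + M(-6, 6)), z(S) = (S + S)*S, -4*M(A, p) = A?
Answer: 69355/79021 ≈ 0.87768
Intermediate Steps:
M(A, p) = -A/4
z(S) = 2*S² (z(S) = (2*S)*S = 2*S²)
o(G) = -6 + (19 + G)/(3/2 + G) (o(G) = -6 + (G + 19)/(G - ¼*(-6)) = -6 + (19 + G)/(G + 3/2) = -6 + (19 + G)/(3/2 + G))
(3655 + o(65))/((215 - 1*2328) + z(-56)) = (3655 + 10*(2 - 1*65)/(3 + 2*65))/((215 - 1*2328) + 2*(-56)²) = (3655 + 10*(2 - 65)/(3 + 130))/((215 - 2328) + 2*3136) = (3655 + 10*(-63)/133)/(-2113 + 6272) = (3655 + 10*(1/133)*(-63))/4159 = (3655 - 90/19)*(1/4159) = (69355/19)*(1/4159) = 69355/79021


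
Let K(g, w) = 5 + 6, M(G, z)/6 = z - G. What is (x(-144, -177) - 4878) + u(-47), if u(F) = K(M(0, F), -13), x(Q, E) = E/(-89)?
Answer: -432986/89 ≈ -4865.0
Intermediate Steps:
M(G, z) = -6*G + 6*z (M(G, z) = 6*(z - G) = -6*G + 6*z)
K(g, w) = 11
x(Q, E) = -E/89 (x(Q, E) = E*(-1/89) = -E/89)
u(F) = 11
(x(-144, -177) - 4878) + u(-47) = (-1/89*(-177) - 4878) + 11 = (177/89 - 4878) + 11 = -433965/89 + 11 = -432986/89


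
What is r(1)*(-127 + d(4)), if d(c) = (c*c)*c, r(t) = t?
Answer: -63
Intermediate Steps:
d(c) = c³ (d(c) = c²*c = c³)
r(1)*(-127 + d(4)) = 1*(-127 + 4³) = 1*(-127 + 64) = 1*(-63) = -63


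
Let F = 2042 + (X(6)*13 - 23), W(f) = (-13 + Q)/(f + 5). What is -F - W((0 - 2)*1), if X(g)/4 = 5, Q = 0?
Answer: -6824/3 ≈ -2274.7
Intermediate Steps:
W(f) = -13/(5 + f) (W(f) = (-13 + 0)/(f + 5) = -13/(5 + f))
X(g) = 20 (X(g) = 4*5 = 20)
F = 2279 (F = 2042 + (20*13 - 23) = 2042 + (260 - 23) = 2042 + 237 = 2279)
-F - W((0 - 2)*1) = -1*2279 - (-13)/(5 + (0 - 2)*1) = -2279 - (-13)/(5 - 2*1) = -2279 - (-13)/(5 - 2) = -2279 - (-13)/3 = -2279 - 1*(-13/3) = -2279 + 13/3 = -6824/3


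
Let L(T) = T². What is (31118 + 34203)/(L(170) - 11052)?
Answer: 65321/17848 ≈ 3.6599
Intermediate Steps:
(31118 + 34203)/(L(170) - 11052) = (31118 + 34203)/(170² - 11052) = 65321/(28900 - 11052) = 65321/17848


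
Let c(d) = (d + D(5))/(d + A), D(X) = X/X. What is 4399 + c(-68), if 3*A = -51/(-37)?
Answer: 10995580/2499 ≈ 4400.0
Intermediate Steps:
D(X) = 1
A = 17/37 (A = (-51/(-37))/3 = (-51*(-1/37))/3 = (⅓)*(51/37) = 17/37 ≈ 0.45946)
c(d) = (1 + d)/(17/37 + d) (c(d) = (d + 1)/(d + 17/37) = (1 + d)/(17/37 + d))
4399 + c(-68) = 4399 + 37*(1 - 68)/(17 + 37*(-68)) = 4399 + 37*(-67)/(17 - 2516) = 4399 + 37*(-67)/(-2499) = 4399 + 37*(-1/2499)*(-67) = 4399 + 2479/2499 = 10995580/2499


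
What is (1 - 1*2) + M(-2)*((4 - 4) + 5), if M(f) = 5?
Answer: 24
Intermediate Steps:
(1 - 1*2) + M(-2)*((4 - 4) + 5) = (1 - 1*2) + 5*((4 - 4) + 5) = (1 - 2) + 5*(0 + 5) = -1 + 5*5 = -1 + 25 = 24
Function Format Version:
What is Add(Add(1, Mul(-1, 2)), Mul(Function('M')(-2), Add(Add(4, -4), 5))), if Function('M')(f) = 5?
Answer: 24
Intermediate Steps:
Add(Add(1, Mul(-1, 2)), Mul(Function('M')(-2), Add(Add(4, -4), 5))) = Add(Add(1, Mul(-1, 2)), Mul(5, Add(Add(4, -4), 5))) = Add(Add(1, -2), Mul(5, Add(0, 5))) = Add(-1, Mul(5, 5)) = Add(-1, 25) = 24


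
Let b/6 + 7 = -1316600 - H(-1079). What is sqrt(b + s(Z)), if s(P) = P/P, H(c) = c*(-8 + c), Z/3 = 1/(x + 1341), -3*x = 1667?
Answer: I*sqrt(14936879) ≈ 3864.8*I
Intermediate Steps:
x = -1667/3 (x = -1/3*1667 = -1667/3 ≈ -555.67)
Z = 9/2356 (Z = 3/(-1667/3 + 1341) = 3/(2356/3) = 3*(3/2356) = 9/2356 ≈ 0.0038200)
b = -14936880 (b = -42 + 6*(-1316600 - (-1079)*(-8 - 1079)) = -42 + 6*(-1316600 - (-1079)*(-1087)) = -42 + 6*(-1316600 - 1*1172873) = -42 + 6*(-1316600 - 1172873) = -42 + 6*(-2489473) = -42 - 14936838 = -14936880)
s(P) = 1
sqrt(b + s(Z)) = sqrt(-14936880 + 1) = sqrt(-14936879) = I*sqrt(14936879)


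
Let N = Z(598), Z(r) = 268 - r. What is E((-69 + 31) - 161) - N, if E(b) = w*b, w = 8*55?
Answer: -87230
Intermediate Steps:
w = 440
E(b) = 440*b
N = -330 (N = 268 - 1*598 = 268 - 598 = -330)
E((-69 + 31) - 161) - N = 440*((-69 + 31) - 161) - 1*(-330) = 440*(-38 - 161) + 330 = 440*(-199) + 330 = -87560 + 330 = -87230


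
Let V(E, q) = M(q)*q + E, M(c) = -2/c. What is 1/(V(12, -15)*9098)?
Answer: 1/90980 ≈ 1.0991e-5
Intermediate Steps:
V(E, q) = -2 + E (V(E, q) = (-2/q)*q + E = -2 + E)
1/(V(12, -15)*9098) = 1/((-2 + 12)*9098) = (1/9098)/10 = (⅒)*(1/9098) = 1/90980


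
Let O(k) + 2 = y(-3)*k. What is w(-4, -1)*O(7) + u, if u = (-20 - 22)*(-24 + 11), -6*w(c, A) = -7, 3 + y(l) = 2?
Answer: 1071/2 ≈ 535.50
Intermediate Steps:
y(l) = -1 (y(l) = -3 + 2 = -1)
w(c, A) = 7/6 (w(c, A) = -⅙*(-7) = 7/6)
u = 546 (u = -42*(-13) = 546)
O(k) = -2 - k
w(-4, -1)*O(7) + u = 7*(-2 - 1*7)/6 + 546 = 7*(-2 - 7)/6 + 546 = (7/6)*(-9) + 546 = -21/2 + 546 = 1071/2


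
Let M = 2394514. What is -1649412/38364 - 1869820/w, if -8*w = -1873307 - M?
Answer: -634438780591/13644223737 ≈ -46.499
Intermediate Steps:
w = 4267821/8 (w = -(-1873307 - 1*2394514)/8 = -(-1873307 - 2394514)/8 = -⅛*(-4267821) = 4267821/8 ≈ 5.3348e+5)
-1649412/38364 - 1869820/w = -1649412/38364 - 1869820/4267821/8 = -1649412*1/38364 - 1869820*8/4267821 = -137451/3197 - 14958560/4267821 = -634438780591/13644223737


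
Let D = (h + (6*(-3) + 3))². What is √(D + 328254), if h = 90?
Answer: √333879 ≈ 577.82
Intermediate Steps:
D = 5625 (D = (90 + (6*(-3) + 3))² = (90 + (-18 + 3))² = (90 - 15)² = 75² = 5625)
√(D + 328254) = √(5625 + 328254) = √333879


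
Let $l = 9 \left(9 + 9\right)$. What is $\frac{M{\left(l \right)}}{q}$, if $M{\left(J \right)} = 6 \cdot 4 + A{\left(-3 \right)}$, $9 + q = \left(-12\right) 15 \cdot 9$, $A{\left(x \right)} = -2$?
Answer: $- \frac{22}{1629} \approx -0.013505$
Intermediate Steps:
$q = -1629$ ($q = -9 + \left(-12\right) 15 \cdot 9 = -9 - 1620 = -1629$)
$l = 162$ ($l = 9 \cdot 18 = 162$)
$M{\left(J \right)} = 22$ ($M{\left(J \right)} = 6 \cdot 4 - 2 = 24 - 2 = 22$)
$\frac{M{\left(l \right)}}{q} = \frac{22}{-1629} = 22 \left(- \frac{1}{1629}\right) = - \frac{22}{1629}$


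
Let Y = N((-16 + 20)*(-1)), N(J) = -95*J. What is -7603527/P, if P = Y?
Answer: -7603527/380 ≈ -20009.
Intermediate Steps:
Y = 380 (Y = -95*(-16 + 20)*(-1) = -380*(-1) = -95*(-4) = 380)
P = 380
-7603527/P = -7603527/380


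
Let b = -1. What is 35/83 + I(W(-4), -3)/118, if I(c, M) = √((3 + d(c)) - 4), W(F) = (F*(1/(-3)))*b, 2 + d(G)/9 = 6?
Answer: 35/83 + √35/118 ≈ 0.47182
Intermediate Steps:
d(G) = 36 (d(G) = -18 + 9*6 = -18 + 54 = 36)
W(F) = F/3 (W(F) = (F*(1/(-3)))*(-1) = (F*(1*(-⅓)))*(-1) = (F*(-⅓))*(-1) = -F/3*(-1) = F/3)
I(c, M) = √35 (I(c, M) = √((3 + 36) - 4) = √(39 - 4) = √35)
35/83 + I(W(-4), -3)/118 = 35/83 + √35/118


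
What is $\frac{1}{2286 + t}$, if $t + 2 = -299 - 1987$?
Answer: $- \frac{1}{2} \approx -0.5$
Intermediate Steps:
$t = -2288$ ($t = -2 - 2286 = -2288$)
$\frac{1}{2286 + t} = \frac{1}{2286 - 2288} = \frac{1}{-2} = - \frac{1}{2}$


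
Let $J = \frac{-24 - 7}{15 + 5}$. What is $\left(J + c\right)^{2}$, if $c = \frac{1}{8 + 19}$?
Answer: $\frac{667489}{291600} \approx 2.2891$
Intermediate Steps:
$c = \frac{1}{27} \approx 0.037037$
$J = - \frac{31}{20} \approx -1.55$
$\left(J + c\right)^{2} = \left(- \frac{31}{20} + \frac{1}{27}\right)^{2} = \left(- \frac{817}{540}\right)^{2} = \frac{667489}{291600}$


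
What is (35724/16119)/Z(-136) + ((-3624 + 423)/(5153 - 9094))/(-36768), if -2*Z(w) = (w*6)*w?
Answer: -13957488659/225004459218336 ≈ -6.2032e-5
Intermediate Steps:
Z(w) = -3*w**2 (Z(w) = -w*6*w/2 = -6*w*w/2 = -3*w**2)
(35724/16119)/Z(-136) + ((-3624 + 423)/(5153 - 9094))/(-36768) = (35724/16119)/((-3*(-136)**2)) + ((-3624 + 423)/(5153 - 9094))/(-36768) = (35724*(1/16119))/((-3*18496)) - 3201/(-3941)*(-1/36768) = (11908/5373)/(-55488) - 3201*(-1/3941)*(-1/36768) = (11908/5373)*(-1/55488) + (3201/3941)*(-1/36768) = -2977/74534256 - 1067/48300896 = -13957488659/225004459218336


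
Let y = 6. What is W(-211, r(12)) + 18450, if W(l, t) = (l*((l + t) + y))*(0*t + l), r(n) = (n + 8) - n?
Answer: -8752187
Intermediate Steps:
r(n) = 8 (r(n) = (8 + n) - n = 8)
W(l, t) = l²*(6 + l + t) (W(l, t) = (l*((l + t) + 6))*(0*t + l) = (l*(6 + l + t))*(0 + l) = (l*(6 + l + t))*l = l²*(6 + l + t))
W(-211, r(12)) + 18450 = (-211)²*(6 - 211 + 8) + 18450 = 44521*(-197) + 18450 = -8770637 + 18450 = -8752187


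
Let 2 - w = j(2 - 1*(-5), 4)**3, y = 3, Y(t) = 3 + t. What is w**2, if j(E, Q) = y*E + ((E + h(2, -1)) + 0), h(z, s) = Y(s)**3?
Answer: 2176595716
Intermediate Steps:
h(z, s) = (3 + s)**3
j(E, Q) = 8 + 4*E (j(E, Q) = 3*E + ((E + (3 - 1)**3) + 0) = 3*E + ((E + 2**3) + 0) = 3*E + ((E + 8) + 0) = 3*E + ((8 + E) + 0) = 3*E + (8 + E) = 8 + 4*E)
w = -46654 (w = 2 - (8 + 4*(2 - 1*(-5)))**3 = 2 - (8 + 4*(2 + 5))**3 = 2 - (8 + 4*7)**3 = 2 - (8 + 28)**3 = 2 - 1*36**3 = 2 - 1*46656 = 2 - 46656 = -46654)
w**2 = (-46654)**2 = 2176595716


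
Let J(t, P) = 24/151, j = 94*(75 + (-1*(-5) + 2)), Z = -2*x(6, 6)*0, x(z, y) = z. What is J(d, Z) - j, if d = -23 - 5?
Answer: -1163884/151 ≈ -7707.8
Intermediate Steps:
Z = 0 (Z = -2*6*0 = -12*0 = 0)
d = -28
j = 7708 (j = 94*(75 + (5 + 2)) = 94*(75 + 7) = 94*82 = 7708)
J(t, P) = 24/151 (J(t, P) = 24*(1/151) = 24/151)
J(d, Z) - j = 24/151 - 1*7708 = 24/151 - 7708 = -1163884/151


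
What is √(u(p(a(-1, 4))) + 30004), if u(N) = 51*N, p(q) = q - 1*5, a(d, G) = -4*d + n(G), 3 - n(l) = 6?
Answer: 10*√298 ≈ 172.63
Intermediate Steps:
n(l) = -3 (n(l) = 3 - 1*6 = 3 - 6 = -3)
a(d, G) = -3 - 4*d (a(d, G) = -4*d - 3 = -3 - 4*d)
p(q) = -5 + q (p(q) = q - 5 = -5 + q)
√(u(p(a(-1, 4))) + 30004) = √(51*(-5 + (-3 - 4*(-1))) + 30004) = √(51*(-5 + (-3 + 4)) + 30004) = √(51*(-5 + 1) + 30004) = √(51*(-4) + 30004) = √(-204 + 30004) = √29800 = 10*√298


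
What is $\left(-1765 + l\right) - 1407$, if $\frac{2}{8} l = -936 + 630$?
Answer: $-4396$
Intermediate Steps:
$l = -1224$ ($l = 4 \left(-936 + 630\right) = 4 \left(-306\right) = -1224$)
$\left(-1765 + l\right) - 1407 = \left(-1765 - 1224\right) - 1407 = -2989 - 1407 = -4396$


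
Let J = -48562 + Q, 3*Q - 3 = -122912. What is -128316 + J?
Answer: -653543/3 ≈ -2.1785e+5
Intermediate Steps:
Q = -122909/3 (Q = 1 + (1/3)*(-122912) = 1 - 122912/3 = -122909/3 ≈ -40970.)
J = -268595/3 (J = -48562 - 122909/3 = -268595/3 ≈ -89532.)
-128316 + J = -128316 - 268595/3 = -653543/3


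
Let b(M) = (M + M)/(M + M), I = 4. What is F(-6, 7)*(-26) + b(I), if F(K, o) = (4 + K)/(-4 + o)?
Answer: 55/3 ≈ 18.333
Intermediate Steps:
F(K, o) = (4 + K)/(-4 + o)
b(M) = 1 (b(M) = (2*M)/((2*M)) = (2*M)*(1/(2*M)) = 1)
F(-6, 7)*(-26) + b(I) = ((4 - 6)/(-4 + 7))*(-26) + 1 = (-2/3)*(-26) + 1 = ((⅓)*(-2))*(-26) + 1 = -⅔*(-26) + 1 = 52/3 + 1 = 55/3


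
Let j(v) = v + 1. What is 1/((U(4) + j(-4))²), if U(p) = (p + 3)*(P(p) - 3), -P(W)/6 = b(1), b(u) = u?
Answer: 1/4356 ≈ 0.00022957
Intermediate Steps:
j(v) = 1 + v
P(W) = -6 (P(W) = -6*1 = -6)
U(p) = -27 - 9*p (U(p) = (p + 3)*(-6 - 3) = (3 + p)*(-9) = -27 - 9*p)
1/((U(4) + j(-4))²) = 1/(((-27 - 9*4) + (1 - 4))²) = 1/(((-27 - 36) - 3)²) = 1/((-63 - 3)²) = 1/((-66)²) = 1/4356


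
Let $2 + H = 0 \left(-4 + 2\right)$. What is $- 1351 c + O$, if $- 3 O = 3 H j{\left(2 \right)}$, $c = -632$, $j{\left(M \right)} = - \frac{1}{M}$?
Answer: $853831$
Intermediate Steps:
$H = -2$ ($H = -2 + 0 \left(-4 + 2\right) = -2 + 0 \left(-2\right) = -2 + 0 = -2$)
$O = -1$ ($O = - \frac{3 \left(-2\right) \left(- \frac{1}{2}\right)}{3} = - \frac{\left(-6\right) \left(\left(-1\right) \frac{1}{2}\right)}{3} = - \frac{\left(-6\right) \left(- \frac{1}{2}\right)}{3} = \left(- \frac{1}{3}\right) 3 = -1$)
$- 1351 c + O = \left(-1351\right) \left(-632\right) - 1 = 853832 - 1 = 853831$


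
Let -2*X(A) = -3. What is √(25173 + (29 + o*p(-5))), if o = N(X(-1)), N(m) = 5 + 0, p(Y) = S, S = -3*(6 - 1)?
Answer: √25127 ≈ 158.51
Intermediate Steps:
X(A) = 3/2 (X(A) = -½*(-3) = 3/2)
S = -15 (S = -3*5 = -15)
p(Y) = -15
N(m) = 5
o = 5
√(25173 + (29 + o*p(-5))) = √(25173 + (29 + 5*(-15))) = √(25173 + (29 - 75)) = √(25173 - 46) = √25127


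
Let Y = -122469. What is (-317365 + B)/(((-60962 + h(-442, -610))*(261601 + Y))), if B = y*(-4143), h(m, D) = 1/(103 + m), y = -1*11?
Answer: 23034372/718829617177 ≈ 3.2044e-5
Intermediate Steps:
y = -11
B = 45573 (B = -11*(-4143) = 45573)
(-317365 + B)/(((-60962 + h(-442, -610))*(261601 + Y))) = (-317365 + 45573)/(((-60962 + 1/(103 - 442))*(261601 - 122469))) = -271792*1/(139132*(-60962 + 1/(-339))) = -271792*1/(139132*(-60962 - 1/339)) = -271792/((-20666119/339*139132)) = -271792/(-2875318468708/339) = -271792*(-339/2875318468708) = 23034372/718829617177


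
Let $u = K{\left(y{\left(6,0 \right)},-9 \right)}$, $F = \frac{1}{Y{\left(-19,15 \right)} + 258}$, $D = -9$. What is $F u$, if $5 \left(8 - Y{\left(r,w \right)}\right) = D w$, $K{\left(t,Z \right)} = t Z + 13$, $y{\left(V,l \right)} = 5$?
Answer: $- \frac{32}{293} \approx -0.10922$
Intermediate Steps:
$K{\left(t,Z \right)} = 13 + Z t$ ($K{\left(t,Z \right)} = Z t + 13 = 13 + Z t$)
$Y{\left(r,w \right)} = 8 + \frac{9 w}{5}$ ($Y{\left(r,w \right)} = 8 - \frac{\left(-9\right) w}{5} = 8 + \frac{9 w}{5}$)
$F = \frac{1}{293}$ ($F = \frac{1}{\left(8 + \frac{9}{5} \cdot 15\right) + 258} = \frac{1}{\left(8 + 27\right) + 258} = \frac{1}{35 + 258} = \frac{1}{293} \approx 0.003413$)
$u = -32$ ($u = 13 - 45 = -32$)
$F u = \frac{1}{293} \left(-32\right) = - \frac{32}{293}$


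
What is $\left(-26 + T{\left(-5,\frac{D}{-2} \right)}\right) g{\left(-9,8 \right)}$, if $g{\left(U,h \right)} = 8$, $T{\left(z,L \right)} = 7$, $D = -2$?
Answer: $-152$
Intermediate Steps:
$\left(-26 + T{\left(-5,\frac{D}{-2} \right)}\right) g{\left(-9,8 \right)} = \left(-26 + 7\right) 8 = \left(-19\right) 8 = -152$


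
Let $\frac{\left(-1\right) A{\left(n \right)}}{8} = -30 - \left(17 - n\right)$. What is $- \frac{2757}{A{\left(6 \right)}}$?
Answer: $- \frac{2757}{328} \approx -8.4055$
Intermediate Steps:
$A{\left(n \right)} = 376 - 8 n$ ($A{\left(n \right)} = - 8 \left(-30 - \left(17 - n\right)\right) = - 8 \left(-30 + \left(-17 + n\right)\right) = - 8 \left(-47 + n\right) = 376 - 8 n$)
$- \frac{2757}{A{\left(6 \right)}} = - \frac{2757}{376 - 48} = - \frac{2757}{328}$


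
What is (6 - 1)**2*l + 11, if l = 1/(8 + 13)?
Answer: 256/21 ≈ 12.190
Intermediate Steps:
l = 1/21 ≈ 0.047619
(6 - 1)**2*l + 11 = (6 - 1)**2*(1/21) + 11 = 5**2*(1/21) + 11 = 25*(1/21) + 11 = 25/21 + 11 = 256/21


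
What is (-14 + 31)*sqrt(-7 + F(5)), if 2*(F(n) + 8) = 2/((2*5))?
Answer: 17*I*sqrt(1490)/10 ≈ 65.621*I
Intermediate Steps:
F(n) = -79/10 (F(n) = -8 + (2/((2*5)))/2 = -8 + (2/10)/2 = -8 + (2*(1/10))/2 = -8 + (1/2)*(1/5) = -8 + 1/10 = -79/10)
(-14 + 31)*sqrt(-7 + F(5)) = (-14 + 31)*sqrt(-7 - 79/10) = 17*sqrt(-149/10) = 17*(I*sqrt(1490)/10) = 17*I*sqrt(1490)/10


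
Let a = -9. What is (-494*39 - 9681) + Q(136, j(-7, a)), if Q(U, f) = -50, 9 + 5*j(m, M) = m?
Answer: -28997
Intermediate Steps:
j(m, M) = -9/5 + m/5
(-494*39 - 9681) + Q(136, j(-7, a)) = (-494*39 - 9681) - 50 = (-19266 - 9681) - 50 = -28947 - 50 = -28997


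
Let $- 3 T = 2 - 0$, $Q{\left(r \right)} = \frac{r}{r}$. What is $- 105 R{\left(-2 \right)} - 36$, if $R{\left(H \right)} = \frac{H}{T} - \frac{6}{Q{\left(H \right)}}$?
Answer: $279$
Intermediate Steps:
$Q{\left(r \right)} = 1$
$T = - \frac{2}{3}$ ($T = - \frac{2 - 0}{3} = - \frac{2 + 0}{3} = \left(- \frac{1}{3}\right) 2 = - \frac{2}{3} \approx -0.66667$)
$R{\left(H \right)} = -6 - \frac{3 H}{2}$ ($R{\left(H \right)} = \frac{H}{- \frac{2}{3}} - \frac{6}{1} = H \left(- \frac{3}{2}\right) - 6 = - \frac{3 H}{2} - 6 = -6 - \frac{3 H}{2}$)
$- 105 R{\left(-2 \right)} - 36 = - 105 \left(-6 - -3\right) - 36 = - 105 \left(-6 + 3\right) - 36 = \left(-105\right) \left(-3\right) - 36 = 315 - 36 = 279$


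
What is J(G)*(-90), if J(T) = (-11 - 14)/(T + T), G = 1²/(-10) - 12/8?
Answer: -5625/8 ≈ -703.13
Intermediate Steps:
G = -8/5 (G = 1*(-⅒) - 12*⅛ = -⅒ - 3/2 = -8/5 ≈ -1.6000)
J(T) = -25/(2*T) (J(T) = -25*1/(2*T) = -25/(2*T))
J(G)*(-90) = -25/(2*(-8/5))*(-90) = -25/2*(-5/8)*(-90) = (125/16)*(-90) = -5625/8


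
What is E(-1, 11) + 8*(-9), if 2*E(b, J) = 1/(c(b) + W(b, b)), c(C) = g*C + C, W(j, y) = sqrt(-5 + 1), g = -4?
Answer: -1869/26 - I/13 ≈ -71.885 - 0.076923*I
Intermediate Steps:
W(j, y) = 2*I (W(j, y) = sqrt(-4) = 2*I)
c(C) = -3*C (c(C) = -4*C + C = -3*C)
E(b, J) = 1/(2*(-3*b + 2*I))
E(-1, 11) + 8*(-9) = 1/(2*(-3*(-1) + 2*I)) + 8*(-9) = 1/(2*(3 + 2*I)) - 72 = ((3 - 2*I)/13)/2 - 72 = (3 - 2*I)/26 - 72 = -72 + (3 - 2*I)/26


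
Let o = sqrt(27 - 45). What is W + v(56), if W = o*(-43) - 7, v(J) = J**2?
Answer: 3129 - 129*I*sqrt(2) ≈ 3129.0 - 182.43*I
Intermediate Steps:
o = 3*I*sqrt(2) (o = sqrt(-18) = 3*I*sqrt(2) ≈ 4.2426*I)
W = -7 - 129*I*sqrt(2) (W = (3*I*sqrt(2))*(-43) - 7 = -129*I*sqrt(2) - 7 = -7 - 129*I*sqrt(2) ≈ -7.0 - 182.43*I)
W + v(56) = (-7 - 129*I*sqrt(2)) + 56**2 = (-7 - 129*I*sqrt(2)) + 3136 = 3129 - 129*I*sqrt(2)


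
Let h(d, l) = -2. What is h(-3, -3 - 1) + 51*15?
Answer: 763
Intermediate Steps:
h(-3, -3 - 1) + 51*15 = -2 + 51*15 = -2 + 765 = 763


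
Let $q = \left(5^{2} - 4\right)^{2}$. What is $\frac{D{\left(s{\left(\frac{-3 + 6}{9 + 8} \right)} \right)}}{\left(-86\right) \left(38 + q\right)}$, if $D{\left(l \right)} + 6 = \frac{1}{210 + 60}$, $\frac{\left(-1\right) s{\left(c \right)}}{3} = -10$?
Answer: $\frac{1619}{11122380} \approx 0.00014556$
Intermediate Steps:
$q = 441$ ($q = \left(25 - 4\right)^{2} = 21^{2} = 441$)
$s{\left(c \right)} = 30$ ($s{\left(c \right)} = \left(-3\right) \left(-10\right) = 30$)
$D{\left(l \right)} = - \frac{1619}{270}$ ($D{\left(l \right)} = -6 + \frac{1}{210 + 60} = -6 + \frac{1}{270} = - \frac{1619}{270}$)
$\frac{D{\left(s{\left(\frac{-3 + 6}{9 + 8} \right)} \right)}}{\left(-86\right) \left(38 + q\right)} = - \frac{1619}{270 \left(- 86 \left(38 + 441\right)\right)} = - \frac{1619}{270 \left(\left(-86\right) 479\right)} = - \frac{1619}{270 \left(-41194\right)} = \left(- \frac{1619}{270}\right) \left(- \frac{1}{41194}\right) = \frac{1619}{11122380}$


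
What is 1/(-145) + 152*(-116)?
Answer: -2556641/145 ≈ -17632.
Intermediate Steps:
1/(-145) + 152*(-116) = -1/145 - 17632 = -2556641/145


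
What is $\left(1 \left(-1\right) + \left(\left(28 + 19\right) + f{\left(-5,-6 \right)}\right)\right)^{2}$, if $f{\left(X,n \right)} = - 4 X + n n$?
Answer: $10404$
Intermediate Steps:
$f{\left(X,n \right)} = n^{2} - 4 X$ ($f{\left(X,n \right)} = - 4 X + n^{2} = n^{2} - 4 X$)
$\left(1 \left(-1\right) + \left(\left(28 + 19\right) + f{\left(-5,-6 \right)}\right)\right)^{2} = \left(1 \left(-1\right) + \left(\left(28 + 19\right) - \left(-20 - \left(-6\right)^{2}\right)\right)\right)^{2} = \left(-1 + \left(47 + \left(36 + 20\right)\right)\right)^{2} = \left(-1 + \left(47 + 56\right)\right)^{2} = \left(-1 + 103\right)^{2} = 102^{2} = 10404$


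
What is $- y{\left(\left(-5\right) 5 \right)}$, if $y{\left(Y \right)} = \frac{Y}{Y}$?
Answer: $-1$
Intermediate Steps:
$y{\left(Y \right)} = 1$
$- y{\left(\left(-5\right) 5 \right)} = \left(-1\right) 1 = -1$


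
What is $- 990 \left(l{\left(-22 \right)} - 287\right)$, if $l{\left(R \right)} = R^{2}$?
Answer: $-195030$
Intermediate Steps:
$- 990 \left(l{\left(-22 \right)} - 287\right) = - 990 \left(\left(-22\right)^{2} - 287\right) = - 990 \left(484 - 287\right) = \left(-990\right) 197 = -195030$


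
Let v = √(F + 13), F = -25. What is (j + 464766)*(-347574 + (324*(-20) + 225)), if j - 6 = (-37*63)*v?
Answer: -164449811988 + 1649550798*I*√3 ≈ -1.6445e+11 + 2.8571e+9*I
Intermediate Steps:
v = 2*I*√3 (v = √(-25 + 13) = √(-12) = 2*I*√3 ≈ 3.4641*I)
j = 6 - 4662*I*√3 (j = 6 + (-37*63)*(2*I*√3) = 6 - 4662*I*√3 ≈ 6.0 - 8074.8*I)
(j + 464766)*(-347574 + (324*(-20) + 225)) = ((6 - 4662*I*√3) + 464766)*(-347574 + (324*(-20) + 225)) = (464772 - 4662*I*√3)*(-347574 + (-6480 + 225)) = (464772 - 4662*I*√3)*(-347574 - 6255) = (464772 - 4662*I*√3)*(-353829) = -164449811988 + 1649550798*I*√3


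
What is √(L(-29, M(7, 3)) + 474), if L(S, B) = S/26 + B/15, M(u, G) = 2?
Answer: √71946030/390 ≈ 21.749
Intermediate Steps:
L(S, B) = B/15 + S/26 (L(S, B) = S*(1/26) + B*(1/15) = S/26 + B/15 = B/15 + S/26)
√(L(-29, M(7, 3)) + 474) = √(((1/15)*2 + (1/26)*(-29)) + 474) = √((2/15 - 29/26) + 474) = √(-383/390 + 474) = √(184477/390) = √71946030/390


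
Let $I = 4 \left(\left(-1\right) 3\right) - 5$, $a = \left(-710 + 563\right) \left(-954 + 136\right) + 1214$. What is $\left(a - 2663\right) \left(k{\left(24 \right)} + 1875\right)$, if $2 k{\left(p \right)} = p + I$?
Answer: $\frac{446320329}{2} \approx 2.2316 \cdot 10^{8}$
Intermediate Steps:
$a = 121460$ ($a = \left(-147\right) \left(-818\right) + 1214 = 120246 + 1214 = 121460$)
$I = -17$ ($I = 4 \left(-3\right) - 5 = -12 - 5 = -17$)
$k{\left(p \right)} = - \frac{17}{2} + \frac{p}{2}$ ($k{\left(p \right)} = \frac{p - 17}{2} = \frac{-17 + p}{2} = - \frac{17}{2} + \frac{p}{2}$)
$\left(a - 2663\right) \left(k{\left(24 \right)} + 1875\right) = \left(121460 - 2663\right) \left(\left(- \frac{17}{2} + \frac{1}{2} \cdot 24\right) + 1875\right) = 118797 \left(\left(- \frac{17}{2} + 12\right) + 1875\right) = 118797 \left(\frac{7}{2} + 1875\right) = 118797 \cdot \frac{3757}{2} = \frac{446320329}{2}$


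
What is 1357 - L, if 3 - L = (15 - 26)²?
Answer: 1475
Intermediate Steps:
L = -118 (L = 3 - (15 - 26)² = 3 - 1*(-11)² = 3 - 1*121 = 3 - 121 = -118)
1357 - L = 1357 - 1*(-118) = 1357 + 118 = 1475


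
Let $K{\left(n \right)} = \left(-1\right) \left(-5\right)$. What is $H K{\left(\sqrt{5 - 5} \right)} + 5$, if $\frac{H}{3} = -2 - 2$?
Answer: $-55$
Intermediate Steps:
$H = -12$ ($H = 3 \left(-2 - 2\right) = 3 \left(-4\right) = -12$)
$K{\left(n \right)} = 5$
$H K{\left(\sqrt{5 - 5} \right)} + 5 = \left(-12\right) 5 + 5 = -60 + 5 = -55$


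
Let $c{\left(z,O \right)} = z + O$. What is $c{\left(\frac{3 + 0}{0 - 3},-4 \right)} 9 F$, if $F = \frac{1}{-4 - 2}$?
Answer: $\frac{15}{2} \approx 7.5$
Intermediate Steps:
$F = - \frac{1}{6}$ ($F = \frac{1}{-6} = - \frac{1}{6} \approx -0.16667$)
$c{\left(z,O \right)} = O + z$
$c{\left(\frac{3 + 0}{0 - 3},-4 \right)} 9 F = \left(-4 + \frac{3 + 0}{0 - 3}\right) 9 \left(- \frac{1}{6}\right) = \left(-4 + \frac{3}{-3}\right) 9 \left(- \frac{1}{6}\right) = \left(-4 + 3 \left(- \frac{1}{3}\right)\right) 9 \left(- \frac{1}{6}\right) = \left(-4 - 1\right) 9 \left(- \frac{1}{6}\right) = \left(-5\right) 9 \left(- \frac{1}{6}\right) = \left(-45\right) \left(- \frac{1}{6}\right) = \frac{15}{2}$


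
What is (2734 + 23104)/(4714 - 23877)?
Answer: -25838/19163 ≈ -1.3483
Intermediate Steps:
(2734 + 23104)/(4714 - 23877) = 25838/(-19163) = 25838*(-1/19163) = -25838/19163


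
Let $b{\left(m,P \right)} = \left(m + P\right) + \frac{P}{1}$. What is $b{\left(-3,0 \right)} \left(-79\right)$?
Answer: $237$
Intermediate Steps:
$b{\left(m,P \right)} = m + 2 P$ ($b{\left(m,P \right)} = \left(P + m\right) + P 1 = \left(P + m\right) + P = m + 2 P$)
$b{\left(-3,0 \right)} \left(-79\right) = \left(-3 + 2 \cdot 0\right) \left(-79\right) = \left(-3 + 0\right) \left(-79\right) = \left(-3\right) \left(-79\right) = 237$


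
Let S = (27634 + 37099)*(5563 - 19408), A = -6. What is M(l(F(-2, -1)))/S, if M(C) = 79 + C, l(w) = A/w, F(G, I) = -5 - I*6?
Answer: -73/896228385 ≈ -8.1452e-8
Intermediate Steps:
F(G, I) = -5 - 6*I
l(w) = -6/w
S = -896228385 (S = 64733*(-13845) = -896228385)
M(l(F(-2, -1)))/S = (79 - 6/(-5 - 6*(-1)))/(-896228385) = (79 - 6/(-5 + 6))*(-1/896228385) = (79 - 6/1)*(-1/896228385) = (79 - 6*1)*(-1/896228385) = (79 - 6)*(-1/896228385) = 73*(-1/896228385) = -73/896228385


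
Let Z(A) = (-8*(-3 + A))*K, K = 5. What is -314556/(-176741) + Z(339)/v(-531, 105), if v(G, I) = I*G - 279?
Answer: 3333538324/1650584199 ≈ 2.0196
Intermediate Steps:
v(G, I) = -279 + G*I (v(G, I) = G*I - 279 = -279 + G*I)
Z(A) = 120 - 40*A (Z(A) = -8*(-3 + A)*5 = (24 - 8*A)*5 = 120 - 40*A)
-314556/(-176741) + Z(339)/v(-531, 105) = -314556/(-176741) + (120 - 40*339)/(-279 - 531*105) = -314556*(-1/176741) + (120 - 13560)/(-279 - 55755) = 314556/176741 - 13440/(-56034) = 314556/176741 - 13440*(-1/56034) = 314556/176741 + 2240/9339 = 3333538324/1650584199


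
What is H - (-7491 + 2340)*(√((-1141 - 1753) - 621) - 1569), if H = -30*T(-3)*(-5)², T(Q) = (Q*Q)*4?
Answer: -8108919 + 5151*I*√3515 ≈ -8.1089e+6 + 3.0539e+5*I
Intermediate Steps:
T(Q) = 4*Q² (T(Q) = Q²*4 = 4*Q²)
H = -27000 (H = -120*(-3)²*(-5)² = -120*9*25 = -30*36*25 = -1080*25 = -27000)
H - (-7491 + 2340)*(√((-1141 - 1753) - 621) - 1569) = -27000 - (-7491 + 2340)*(√((-1141 - 1753) - 621) - 1569) = -27000 - (-5151)*(√(-2894 - 621) - 1569) = -27000 - (-5151)*(√(-3515) - 1569) = -27000 - (-5151)*(I*√3515 - 1569) = -27000 - (-5151)*(-1569 + I*√3515) = -27000 - (8081919 - 5151*I*√3515) = -27000 + (-8081919 + 5151*I*√3515) = -8108919 + 5151*I*√3515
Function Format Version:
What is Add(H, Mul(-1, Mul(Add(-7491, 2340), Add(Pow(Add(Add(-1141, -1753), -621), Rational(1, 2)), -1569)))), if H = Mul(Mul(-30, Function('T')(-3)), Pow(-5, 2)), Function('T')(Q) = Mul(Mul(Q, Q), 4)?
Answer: Add(-8108919, Mul(5151, I, Pow(3515, Rational(1, 2)))) ≈ Add(-8.1089e+6, Mul(3.0539e+5, I))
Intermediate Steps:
Function('T')(Q) = Mul(4, Pow(Q, 2)) (Function('T')(Q) = Mul(Pow(Q, 2), 4) = Mul(4, Pow(Q, 2)))
H = -27000 (H = Mul(Mul(-30, Mul(4, Pow(-3, 2))), Pow(-5, 2)) = Mul(Mul(-30, Mul(4, 9)), 25) = Mul(Mul(-30, 36), 25) = Mul(-1080, 25) = -27000)
Add(H, Mul(-1, Mul(Add(-7491, 2340), Add(Pow(Add(Add(-1141, -1753), -621), Rational(1, 2)), -1569)))) = Add(-27000, Mul(-1, Mul(Add(-7491, 2340), Add(Pow(Add(Add(-1141, -1753), -621), Rational(1, 2)), -1569)))) = Add(-27000, Mul(-1, Mul(-5151, Add(Pow(Add(-2894, -621), Rational(1, 2)), -1569)))) = Add(-27000, Mul(-1, Mul(-5151, Add(Pow(-3515, Rational(1, 2)), -1569)))) = Add(-27000, Mul(-1, Mul(-5151, Add(Mul(I, Pow(3515, Rational(1, 2))), -1569)))) = Add(-27000, Mul(-1, Mul(-5151, Add(-1569, Mul(I, Pow(3515, Rational(1, 2))))))) = Add(-27000, Mul(-1, Add(8081919, Mul(-5151, I, Pow(3515, Rational(1, 2)))))) = Add(-27000, Add(-8081919, Mul(5151, I, Pow(3515, Rational(1, 2))))) = Add(-8108919, Mul(5151, I, Pow(3515, Rational(1, 2))))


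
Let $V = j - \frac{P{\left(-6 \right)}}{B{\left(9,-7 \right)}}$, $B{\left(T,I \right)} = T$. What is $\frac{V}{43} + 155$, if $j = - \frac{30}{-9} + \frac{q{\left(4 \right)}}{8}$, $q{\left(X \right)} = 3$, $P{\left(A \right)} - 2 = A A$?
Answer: $\frac{479843}{3096} \approx 154.99$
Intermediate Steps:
$P{\left(A \right)} = 2 + A^{2}$ ($P{\left(A \right)} = 2 + A A = 2 + A^{2}$)
$j = \frac{89}{24}$ ($j = - \frac{30}{-9} + \frac{3}{8} = \left(-30\right) \left(- \frac{1}{9}\right) + 3 \cdot \frac{1}{8} = \frac{10}{3} + \frac{3}{8} = \frac{89}{24} \approx 3.7083$)
$V = - \frac{37}{72}$ ($V = \frac{89}{24} - \frac{2 + \left(-6\right)^{2}}{9} = \frac{89}{24} - \left(2 + 36\right) \frac{1}{9} = \frac{89}{24} - 38 \cdot \frac{1}{9} = \frac{89}{24} - \frac{38}{9} = - \frac{37}{72} \approx -0.51389$)
$\frac{V}{43} + 155 = \frac{1}{43} \left(- \frac{37}{72}\right) + 155 = - \frac{37}{3096} + 155 = \frac{479843}{3096}$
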